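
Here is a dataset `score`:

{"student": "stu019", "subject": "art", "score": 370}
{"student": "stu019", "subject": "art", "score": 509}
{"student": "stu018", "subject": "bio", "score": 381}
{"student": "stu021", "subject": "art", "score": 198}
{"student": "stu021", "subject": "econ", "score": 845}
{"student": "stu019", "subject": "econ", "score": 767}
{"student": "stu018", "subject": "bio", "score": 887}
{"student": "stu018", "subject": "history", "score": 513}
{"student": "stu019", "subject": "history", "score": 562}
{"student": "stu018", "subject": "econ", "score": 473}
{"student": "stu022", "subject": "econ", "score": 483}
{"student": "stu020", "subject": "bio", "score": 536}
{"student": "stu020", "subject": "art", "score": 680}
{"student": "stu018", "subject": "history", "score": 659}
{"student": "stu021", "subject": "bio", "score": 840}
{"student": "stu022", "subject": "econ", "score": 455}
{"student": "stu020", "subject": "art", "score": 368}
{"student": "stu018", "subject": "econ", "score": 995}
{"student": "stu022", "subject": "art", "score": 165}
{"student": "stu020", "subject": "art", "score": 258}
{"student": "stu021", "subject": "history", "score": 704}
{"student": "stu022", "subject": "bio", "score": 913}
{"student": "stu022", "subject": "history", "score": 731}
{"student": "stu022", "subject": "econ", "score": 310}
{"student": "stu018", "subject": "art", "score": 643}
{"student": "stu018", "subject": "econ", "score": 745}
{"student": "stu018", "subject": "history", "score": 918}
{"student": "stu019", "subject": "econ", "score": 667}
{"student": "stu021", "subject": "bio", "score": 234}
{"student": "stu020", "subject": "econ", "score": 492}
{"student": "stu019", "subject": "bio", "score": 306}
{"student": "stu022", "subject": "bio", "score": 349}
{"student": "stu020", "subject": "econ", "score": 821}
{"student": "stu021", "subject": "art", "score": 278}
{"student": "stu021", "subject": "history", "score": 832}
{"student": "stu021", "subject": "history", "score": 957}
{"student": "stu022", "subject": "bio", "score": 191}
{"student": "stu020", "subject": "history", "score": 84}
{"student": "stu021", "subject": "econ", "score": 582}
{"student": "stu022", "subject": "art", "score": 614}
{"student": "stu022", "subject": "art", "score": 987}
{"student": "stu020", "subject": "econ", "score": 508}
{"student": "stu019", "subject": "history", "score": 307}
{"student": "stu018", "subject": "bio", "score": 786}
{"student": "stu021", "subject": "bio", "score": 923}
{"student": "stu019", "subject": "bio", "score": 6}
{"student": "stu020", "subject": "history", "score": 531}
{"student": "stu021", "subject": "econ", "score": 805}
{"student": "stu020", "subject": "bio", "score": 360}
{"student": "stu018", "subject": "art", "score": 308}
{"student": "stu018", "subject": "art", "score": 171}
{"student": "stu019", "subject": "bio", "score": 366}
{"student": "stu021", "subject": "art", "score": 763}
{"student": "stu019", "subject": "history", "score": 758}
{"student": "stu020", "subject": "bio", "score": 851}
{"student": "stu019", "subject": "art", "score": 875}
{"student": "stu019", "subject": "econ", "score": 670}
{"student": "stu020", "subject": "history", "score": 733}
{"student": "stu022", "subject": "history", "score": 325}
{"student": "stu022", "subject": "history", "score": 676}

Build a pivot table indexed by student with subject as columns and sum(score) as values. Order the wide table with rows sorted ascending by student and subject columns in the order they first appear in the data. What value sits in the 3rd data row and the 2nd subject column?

1747

With rows sorted ascending by student, row 3 is student=stu020. subject columns in first-appearance order: art, bio, econ, history; column 2 is bio.
Long rows with student=stu020, subject=bio: 536 + 360 + 851 = 1747.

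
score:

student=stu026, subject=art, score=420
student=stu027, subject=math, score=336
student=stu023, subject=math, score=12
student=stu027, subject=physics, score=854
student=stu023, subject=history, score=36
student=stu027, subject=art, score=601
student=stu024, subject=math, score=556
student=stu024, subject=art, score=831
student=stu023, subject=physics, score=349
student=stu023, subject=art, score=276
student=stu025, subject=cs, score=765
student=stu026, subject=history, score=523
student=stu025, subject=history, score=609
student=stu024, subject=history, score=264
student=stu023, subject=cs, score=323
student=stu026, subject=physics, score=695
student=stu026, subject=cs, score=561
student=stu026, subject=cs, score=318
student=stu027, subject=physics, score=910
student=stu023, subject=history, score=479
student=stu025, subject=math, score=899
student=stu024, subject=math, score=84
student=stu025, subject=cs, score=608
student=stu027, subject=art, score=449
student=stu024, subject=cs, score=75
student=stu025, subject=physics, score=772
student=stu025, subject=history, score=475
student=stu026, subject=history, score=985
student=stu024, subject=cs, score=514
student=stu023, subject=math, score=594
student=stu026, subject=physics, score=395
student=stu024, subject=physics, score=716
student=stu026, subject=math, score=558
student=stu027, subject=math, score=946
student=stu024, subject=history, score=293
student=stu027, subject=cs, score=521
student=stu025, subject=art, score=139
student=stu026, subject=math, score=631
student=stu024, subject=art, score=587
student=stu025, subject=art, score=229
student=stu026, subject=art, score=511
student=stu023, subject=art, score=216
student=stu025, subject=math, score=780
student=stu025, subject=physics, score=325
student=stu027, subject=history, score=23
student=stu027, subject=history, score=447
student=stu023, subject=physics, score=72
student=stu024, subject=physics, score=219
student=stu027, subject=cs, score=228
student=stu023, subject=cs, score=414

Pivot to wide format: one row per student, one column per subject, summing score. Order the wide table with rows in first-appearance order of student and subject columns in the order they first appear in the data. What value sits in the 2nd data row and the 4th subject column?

470

With rows in first-appearance order of student, row 2 is student=stu027. subject columns in first-appearance order: art, math, physics, history, cs; column 4 is history.
Long rows with student=stu027, subject=history: 23 + 447 = 470.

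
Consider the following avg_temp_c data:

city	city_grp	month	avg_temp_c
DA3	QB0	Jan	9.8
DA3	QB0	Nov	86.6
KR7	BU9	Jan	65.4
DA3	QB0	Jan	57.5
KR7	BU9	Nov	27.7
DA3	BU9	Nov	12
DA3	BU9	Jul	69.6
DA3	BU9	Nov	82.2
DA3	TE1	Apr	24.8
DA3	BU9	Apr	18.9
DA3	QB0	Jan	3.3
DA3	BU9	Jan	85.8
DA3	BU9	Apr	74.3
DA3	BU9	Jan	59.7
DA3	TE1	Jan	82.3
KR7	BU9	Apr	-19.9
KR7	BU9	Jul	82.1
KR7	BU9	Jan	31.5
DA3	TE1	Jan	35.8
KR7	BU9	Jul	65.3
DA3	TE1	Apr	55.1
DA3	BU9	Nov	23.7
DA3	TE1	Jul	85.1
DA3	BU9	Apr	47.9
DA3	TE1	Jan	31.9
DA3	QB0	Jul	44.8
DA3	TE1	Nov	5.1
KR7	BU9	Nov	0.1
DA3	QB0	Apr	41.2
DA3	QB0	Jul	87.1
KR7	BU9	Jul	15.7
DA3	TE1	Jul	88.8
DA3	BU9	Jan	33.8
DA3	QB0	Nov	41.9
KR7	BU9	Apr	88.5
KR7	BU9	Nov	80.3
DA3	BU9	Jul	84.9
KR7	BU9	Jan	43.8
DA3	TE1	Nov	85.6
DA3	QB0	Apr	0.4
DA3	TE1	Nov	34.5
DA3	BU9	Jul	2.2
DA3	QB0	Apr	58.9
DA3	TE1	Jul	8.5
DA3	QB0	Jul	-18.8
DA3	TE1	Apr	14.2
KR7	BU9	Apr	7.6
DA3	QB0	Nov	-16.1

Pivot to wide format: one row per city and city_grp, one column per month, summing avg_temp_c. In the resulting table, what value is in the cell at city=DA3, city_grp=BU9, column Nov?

Rows with city=DA3, city_grp=BU9 and month=Nov: avg_temp_c values are 12, 82.2, 23.7.
12 + 82.2 + 23.7 = 117.9.

117.9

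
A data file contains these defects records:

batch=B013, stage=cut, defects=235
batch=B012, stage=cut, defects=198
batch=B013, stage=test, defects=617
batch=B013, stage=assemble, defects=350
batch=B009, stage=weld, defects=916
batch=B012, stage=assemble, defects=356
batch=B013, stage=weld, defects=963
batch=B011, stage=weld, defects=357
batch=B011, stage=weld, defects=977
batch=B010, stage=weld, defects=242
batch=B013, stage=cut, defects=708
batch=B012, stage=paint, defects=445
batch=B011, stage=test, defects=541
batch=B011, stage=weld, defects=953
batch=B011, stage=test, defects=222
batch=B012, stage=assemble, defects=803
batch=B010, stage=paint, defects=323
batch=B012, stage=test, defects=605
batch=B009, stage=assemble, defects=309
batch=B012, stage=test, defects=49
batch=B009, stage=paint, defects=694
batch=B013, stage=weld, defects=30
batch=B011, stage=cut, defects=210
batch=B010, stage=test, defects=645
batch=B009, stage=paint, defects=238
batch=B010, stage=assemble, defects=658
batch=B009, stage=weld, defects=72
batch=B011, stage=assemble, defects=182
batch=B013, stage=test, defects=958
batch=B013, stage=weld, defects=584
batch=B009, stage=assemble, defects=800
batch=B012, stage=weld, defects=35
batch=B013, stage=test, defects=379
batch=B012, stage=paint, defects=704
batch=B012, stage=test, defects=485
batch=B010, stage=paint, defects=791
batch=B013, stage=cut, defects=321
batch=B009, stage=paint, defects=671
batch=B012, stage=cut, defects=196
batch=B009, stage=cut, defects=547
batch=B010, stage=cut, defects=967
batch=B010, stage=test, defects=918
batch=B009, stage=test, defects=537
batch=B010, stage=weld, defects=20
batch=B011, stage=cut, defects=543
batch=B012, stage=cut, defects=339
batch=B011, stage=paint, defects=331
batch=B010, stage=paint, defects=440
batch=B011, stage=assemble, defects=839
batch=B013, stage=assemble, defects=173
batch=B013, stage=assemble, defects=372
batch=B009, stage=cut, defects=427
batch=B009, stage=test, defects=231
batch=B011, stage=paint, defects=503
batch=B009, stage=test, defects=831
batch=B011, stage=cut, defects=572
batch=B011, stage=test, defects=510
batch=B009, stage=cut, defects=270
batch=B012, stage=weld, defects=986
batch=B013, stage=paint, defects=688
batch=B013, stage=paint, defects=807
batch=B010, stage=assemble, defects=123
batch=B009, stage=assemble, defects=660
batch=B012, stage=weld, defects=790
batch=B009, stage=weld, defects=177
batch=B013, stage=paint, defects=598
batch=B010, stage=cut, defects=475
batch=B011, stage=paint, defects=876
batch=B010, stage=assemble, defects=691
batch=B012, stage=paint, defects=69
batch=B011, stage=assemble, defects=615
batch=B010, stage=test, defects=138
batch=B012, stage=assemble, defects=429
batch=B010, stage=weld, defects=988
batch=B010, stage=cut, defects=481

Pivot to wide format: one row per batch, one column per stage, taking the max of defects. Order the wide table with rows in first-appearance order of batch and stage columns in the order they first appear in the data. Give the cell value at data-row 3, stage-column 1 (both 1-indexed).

With rows in first-appearance order of batch, row 3 is batch=B009. stage columns in first-appearance order: cut, test, assemble, weld, paint; column 1 is cut.
Long rows with batch=B009, stage=cut: max(547, 427, 270) = 547.

547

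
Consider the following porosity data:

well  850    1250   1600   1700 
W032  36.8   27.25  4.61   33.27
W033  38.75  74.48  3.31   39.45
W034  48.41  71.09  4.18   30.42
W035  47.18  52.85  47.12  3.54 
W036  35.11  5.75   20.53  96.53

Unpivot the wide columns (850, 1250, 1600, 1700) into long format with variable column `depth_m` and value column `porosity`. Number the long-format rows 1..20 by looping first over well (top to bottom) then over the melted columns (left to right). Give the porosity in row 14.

52.85

20 rows total (5 × 4). Row 14: index ⌊(14-1)/4⌋ = 3 into well → W035; (14-1) mod 4 = 1 into the melted columns → 1250.
So row 14 is (W035, 1250, 52.85); porosity = 52.85.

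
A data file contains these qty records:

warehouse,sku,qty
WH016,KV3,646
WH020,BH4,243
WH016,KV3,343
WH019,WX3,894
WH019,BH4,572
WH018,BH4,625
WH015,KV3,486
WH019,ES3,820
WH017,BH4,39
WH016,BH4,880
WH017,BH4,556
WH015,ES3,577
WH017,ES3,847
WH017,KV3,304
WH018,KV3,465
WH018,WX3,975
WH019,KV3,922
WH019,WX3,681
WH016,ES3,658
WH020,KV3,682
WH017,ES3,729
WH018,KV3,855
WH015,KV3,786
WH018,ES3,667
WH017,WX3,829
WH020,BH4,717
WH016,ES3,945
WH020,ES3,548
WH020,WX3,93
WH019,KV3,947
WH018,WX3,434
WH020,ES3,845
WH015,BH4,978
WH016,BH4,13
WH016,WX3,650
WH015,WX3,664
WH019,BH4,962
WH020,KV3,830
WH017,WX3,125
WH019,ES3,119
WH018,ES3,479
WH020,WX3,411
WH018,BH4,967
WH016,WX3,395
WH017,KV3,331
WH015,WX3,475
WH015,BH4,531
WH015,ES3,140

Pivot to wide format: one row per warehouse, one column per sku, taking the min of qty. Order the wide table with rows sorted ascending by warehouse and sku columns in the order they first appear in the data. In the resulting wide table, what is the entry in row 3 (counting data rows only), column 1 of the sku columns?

With rows sorted ascending by warehouse, row 3 is warehouse=WH017. sku columns in first-appearance order: KV3, BH4, WX3, ES3; column 1 is KV3.
Long rows with warehouse=WH017, sku=KV3: min(304, 331) = 304.

304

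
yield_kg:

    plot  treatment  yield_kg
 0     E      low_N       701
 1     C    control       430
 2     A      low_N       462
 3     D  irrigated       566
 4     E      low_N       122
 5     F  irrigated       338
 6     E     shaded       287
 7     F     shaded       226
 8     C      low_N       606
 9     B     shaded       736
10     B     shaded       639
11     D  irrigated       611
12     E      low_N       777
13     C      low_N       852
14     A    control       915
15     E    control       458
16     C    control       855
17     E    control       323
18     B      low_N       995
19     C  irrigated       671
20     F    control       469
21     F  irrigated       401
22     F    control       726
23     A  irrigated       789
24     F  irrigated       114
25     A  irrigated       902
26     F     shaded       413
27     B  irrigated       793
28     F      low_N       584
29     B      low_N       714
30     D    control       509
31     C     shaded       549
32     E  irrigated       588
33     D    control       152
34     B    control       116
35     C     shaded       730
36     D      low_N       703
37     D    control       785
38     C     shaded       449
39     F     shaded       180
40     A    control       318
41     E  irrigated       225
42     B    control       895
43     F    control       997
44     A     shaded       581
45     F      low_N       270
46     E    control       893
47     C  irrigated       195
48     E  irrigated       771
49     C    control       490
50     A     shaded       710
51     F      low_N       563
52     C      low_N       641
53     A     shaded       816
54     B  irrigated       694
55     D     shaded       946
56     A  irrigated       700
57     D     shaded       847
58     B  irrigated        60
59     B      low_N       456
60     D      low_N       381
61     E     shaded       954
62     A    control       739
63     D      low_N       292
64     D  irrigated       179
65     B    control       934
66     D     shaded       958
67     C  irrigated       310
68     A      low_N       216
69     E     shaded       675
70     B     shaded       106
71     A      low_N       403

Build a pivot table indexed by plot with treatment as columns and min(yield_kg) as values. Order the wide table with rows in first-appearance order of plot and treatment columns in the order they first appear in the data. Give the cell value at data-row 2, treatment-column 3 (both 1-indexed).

With rows in first-appearance order of plot, row 2 is plot=C. treatment columns in first-appearance order: low_N, control, irrigated, shaded; column 3 is irrigated.
Long rows with plot=C, treatment=irrigated: min(671, 195, 310) = 195.

195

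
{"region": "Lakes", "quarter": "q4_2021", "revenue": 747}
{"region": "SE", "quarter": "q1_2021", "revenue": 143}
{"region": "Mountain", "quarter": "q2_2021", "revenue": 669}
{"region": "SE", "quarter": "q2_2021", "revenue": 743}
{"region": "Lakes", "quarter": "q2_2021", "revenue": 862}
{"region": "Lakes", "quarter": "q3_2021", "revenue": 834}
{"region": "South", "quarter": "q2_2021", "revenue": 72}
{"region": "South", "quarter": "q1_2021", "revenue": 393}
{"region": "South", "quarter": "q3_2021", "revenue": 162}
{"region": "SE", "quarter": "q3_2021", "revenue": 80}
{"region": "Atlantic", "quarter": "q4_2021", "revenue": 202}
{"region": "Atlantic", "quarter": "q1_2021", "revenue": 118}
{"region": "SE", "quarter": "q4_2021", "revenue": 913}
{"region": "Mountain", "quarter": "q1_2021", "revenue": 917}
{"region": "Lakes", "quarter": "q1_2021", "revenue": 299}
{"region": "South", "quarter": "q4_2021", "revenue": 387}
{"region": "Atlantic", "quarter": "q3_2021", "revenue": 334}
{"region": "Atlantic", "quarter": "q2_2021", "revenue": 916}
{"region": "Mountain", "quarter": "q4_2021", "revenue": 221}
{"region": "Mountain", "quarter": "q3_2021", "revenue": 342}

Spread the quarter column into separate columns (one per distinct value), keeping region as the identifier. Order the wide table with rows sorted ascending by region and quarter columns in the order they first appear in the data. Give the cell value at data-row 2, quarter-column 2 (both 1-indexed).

With rows sorted ascending by region, row 2 is region=Lakes. quarter columns in first-appearance order: q4_2021, q1_2021, q2_2021, q3_2021; column 2 is q1_2021.
Long rows with region=Lakes, quarter=q1_2021: revenue = 299.

299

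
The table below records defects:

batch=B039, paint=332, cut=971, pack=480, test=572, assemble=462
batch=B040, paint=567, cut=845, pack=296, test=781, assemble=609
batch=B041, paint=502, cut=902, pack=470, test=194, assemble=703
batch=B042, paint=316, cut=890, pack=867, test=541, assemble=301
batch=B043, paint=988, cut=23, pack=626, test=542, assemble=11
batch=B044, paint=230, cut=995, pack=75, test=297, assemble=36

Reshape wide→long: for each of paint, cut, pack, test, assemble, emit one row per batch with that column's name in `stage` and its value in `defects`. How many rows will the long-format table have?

30

6 batch values × 5 melted columns = 30 rows.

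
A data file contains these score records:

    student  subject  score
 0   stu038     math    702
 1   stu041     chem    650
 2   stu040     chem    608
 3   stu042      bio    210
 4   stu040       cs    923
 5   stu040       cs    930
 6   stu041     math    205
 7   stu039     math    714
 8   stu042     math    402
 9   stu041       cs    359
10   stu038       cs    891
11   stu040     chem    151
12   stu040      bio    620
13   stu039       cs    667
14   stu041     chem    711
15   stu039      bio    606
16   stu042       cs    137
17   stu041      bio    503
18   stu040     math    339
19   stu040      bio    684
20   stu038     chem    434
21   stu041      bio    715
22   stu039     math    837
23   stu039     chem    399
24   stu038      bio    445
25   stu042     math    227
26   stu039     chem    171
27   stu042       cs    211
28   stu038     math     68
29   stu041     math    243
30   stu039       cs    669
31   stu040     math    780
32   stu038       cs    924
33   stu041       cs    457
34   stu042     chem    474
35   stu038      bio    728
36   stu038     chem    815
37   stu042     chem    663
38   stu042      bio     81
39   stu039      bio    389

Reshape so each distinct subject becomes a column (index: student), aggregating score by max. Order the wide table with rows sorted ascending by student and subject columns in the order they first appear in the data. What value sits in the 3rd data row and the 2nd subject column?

608

With rows sorted ascending by student, row 3 is student=stu040. subject columns in first-appearance order: math, chem, bio, cs; column 2 is chem.
Long rows with student=stu040, subject=chem: max(608, 151) = 608.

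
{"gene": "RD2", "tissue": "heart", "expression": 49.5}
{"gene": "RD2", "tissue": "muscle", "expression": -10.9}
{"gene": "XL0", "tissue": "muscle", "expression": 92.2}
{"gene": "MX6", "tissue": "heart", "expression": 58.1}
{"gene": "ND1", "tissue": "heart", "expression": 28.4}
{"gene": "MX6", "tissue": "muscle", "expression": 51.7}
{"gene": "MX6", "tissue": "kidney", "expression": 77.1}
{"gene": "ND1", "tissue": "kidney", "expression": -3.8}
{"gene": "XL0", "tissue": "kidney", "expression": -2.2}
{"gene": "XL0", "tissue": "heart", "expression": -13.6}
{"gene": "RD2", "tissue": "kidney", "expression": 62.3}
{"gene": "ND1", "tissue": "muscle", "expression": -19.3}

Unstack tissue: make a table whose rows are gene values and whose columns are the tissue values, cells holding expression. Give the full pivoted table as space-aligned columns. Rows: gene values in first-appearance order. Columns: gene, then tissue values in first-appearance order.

gene  heart  muscle  kidney
RD2   49.5   -10.9   62.3  
XL0   -13.6  92.2    -2.2  
MX6   58.1   51.7    77.1  
ND1   28.4   -19.3   -3.8  

Columns: gene plus the 3 distinct tissue values (heart, muscle, kidney).
For example, row RD2 column heart takes expression=49.5 from the long row (RD2, heart).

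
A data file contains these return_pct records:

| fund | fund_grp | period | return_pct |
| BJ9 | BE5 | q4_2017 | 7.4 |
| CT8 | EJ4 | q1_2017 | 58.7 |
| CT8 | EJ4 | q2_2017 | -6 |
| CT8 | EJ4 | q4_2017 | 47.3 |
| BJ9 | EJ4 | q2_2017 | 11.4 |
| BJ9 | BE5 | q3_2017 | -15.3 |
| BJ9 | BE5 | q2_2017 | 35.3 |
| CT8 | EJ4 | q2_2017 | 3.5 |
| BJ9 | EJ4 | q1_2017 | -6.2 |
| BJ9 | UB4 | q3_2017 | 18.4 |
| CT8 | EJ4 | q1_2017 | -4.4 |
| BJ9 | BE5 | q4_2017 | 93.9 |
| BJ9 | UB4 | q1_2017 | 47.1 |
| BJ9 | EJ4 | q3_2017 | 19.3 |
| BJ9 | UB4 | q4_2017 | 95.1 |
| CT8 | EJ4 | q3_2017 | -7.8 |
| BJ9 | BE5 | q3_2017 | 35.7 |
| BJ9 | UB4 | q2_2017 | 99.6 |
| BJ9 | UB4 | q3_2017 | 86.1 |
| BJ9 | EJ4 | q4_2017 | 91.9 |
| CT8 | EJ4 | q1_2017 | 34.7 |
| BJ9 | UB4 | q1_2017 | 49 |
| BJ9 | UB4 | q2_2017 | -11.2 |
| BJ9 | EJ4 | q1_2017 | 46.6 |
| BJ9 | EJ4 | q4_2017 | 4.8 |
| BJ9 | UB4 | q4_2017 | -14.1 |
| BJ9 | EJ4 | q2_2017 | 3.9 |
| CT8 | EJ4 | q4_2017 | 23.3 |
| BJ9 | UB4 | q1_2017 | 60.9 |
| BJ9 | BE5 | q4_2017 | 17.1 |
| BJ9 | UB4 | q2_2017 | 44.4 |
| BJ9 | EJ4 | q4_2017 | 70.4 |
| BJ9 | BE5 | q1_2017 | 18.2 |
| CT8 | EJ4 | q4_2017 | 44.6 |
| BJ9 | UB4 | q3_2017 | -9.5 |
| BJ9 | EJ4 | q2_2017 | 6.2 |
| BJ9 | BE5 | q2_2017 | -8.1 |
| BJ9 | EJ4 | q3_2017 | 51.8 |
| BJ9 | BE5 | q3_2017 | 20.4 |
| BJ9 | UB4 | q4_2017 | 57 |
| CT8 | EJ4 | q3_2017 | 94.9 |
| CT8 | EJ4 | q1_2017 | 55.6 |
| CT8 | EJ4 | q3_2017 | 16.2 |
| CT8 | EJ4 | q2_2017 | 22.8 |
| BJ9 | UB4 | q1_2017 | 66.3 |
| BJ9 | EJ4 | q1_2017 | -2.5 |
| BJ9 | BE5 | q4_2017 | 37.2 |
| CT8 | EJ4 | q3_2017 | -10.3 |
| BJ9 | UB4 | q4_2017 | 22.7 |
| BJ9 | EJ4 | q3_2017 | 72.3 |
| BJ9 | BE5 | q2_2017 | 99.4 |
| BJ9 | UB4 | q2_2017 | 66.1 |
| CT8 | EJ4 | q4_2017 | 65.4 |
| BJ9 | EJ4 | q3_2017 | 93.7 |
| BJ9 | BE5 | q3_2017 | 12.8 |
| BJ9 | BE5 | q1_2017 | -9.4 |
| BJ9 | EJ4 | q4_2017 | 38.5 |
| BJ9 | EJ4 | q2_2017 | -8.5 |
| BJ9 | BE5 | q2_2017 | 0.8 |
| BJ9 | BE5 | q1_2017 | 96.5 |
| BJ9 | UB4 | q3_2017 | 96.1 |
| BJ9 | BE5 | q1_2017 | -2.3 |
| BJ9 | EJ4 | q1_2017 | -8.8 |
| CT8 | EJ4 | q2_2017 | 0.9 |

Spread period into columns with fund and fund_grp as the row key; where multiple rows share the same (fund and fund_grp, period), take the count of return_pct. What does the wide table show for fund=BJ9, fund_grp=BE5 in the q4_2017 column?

4

Rows with fund=BJ9, fund_grp=BE5 and period=q4_2017: return_pct values are 7.4, 93.9, 17.1, 37.2.
4 rows match — count = 4.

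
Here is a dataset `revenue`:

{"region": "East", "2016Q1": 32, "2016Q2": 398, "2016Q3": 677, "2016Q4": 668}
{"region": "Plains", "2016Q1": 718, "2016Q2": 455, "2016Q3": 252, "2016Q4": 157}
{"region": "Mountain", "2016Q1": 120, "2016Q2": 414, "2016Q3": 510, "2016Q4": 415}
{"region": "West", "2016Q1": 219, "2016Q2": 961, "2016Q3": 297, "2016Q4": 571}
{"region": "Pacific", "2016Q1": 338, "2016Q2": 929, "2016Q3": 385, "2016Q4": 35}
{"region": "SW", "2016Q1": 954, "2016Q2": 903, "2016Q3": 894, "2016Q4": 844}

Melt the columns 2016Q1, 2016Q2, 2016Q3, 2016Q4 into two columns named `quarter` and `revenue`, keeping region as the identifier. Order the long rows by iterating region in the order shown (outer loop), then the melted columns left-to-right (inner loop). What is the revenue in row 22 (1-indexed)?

24 rows total (6 × 4). Row 22: index ⌊(22-1)/4⌋ = 5 into region → SW; (22-1) mod 4 = 1 into the melted columns → 2016Q2.
So row 22 is (SW, 2016Q2, 903); revenue = 903.

903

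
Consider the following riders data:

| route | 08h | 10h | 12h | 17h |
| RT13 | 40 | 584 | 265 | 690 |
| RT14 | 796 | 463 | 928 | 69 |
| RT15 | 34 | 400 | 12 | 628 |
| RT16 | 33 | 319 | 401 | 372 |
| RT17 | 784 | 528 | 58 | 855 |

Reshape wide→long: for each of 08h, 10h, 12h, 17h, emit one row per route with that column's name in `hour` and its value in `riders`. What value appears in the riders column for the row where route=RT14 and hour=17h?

69

Unpivoting turns each (route, wide-column) pair into one long row.
The wide cell at row RT14, column 17h holds 69, so the long row (RT14, 17h) has riders=69.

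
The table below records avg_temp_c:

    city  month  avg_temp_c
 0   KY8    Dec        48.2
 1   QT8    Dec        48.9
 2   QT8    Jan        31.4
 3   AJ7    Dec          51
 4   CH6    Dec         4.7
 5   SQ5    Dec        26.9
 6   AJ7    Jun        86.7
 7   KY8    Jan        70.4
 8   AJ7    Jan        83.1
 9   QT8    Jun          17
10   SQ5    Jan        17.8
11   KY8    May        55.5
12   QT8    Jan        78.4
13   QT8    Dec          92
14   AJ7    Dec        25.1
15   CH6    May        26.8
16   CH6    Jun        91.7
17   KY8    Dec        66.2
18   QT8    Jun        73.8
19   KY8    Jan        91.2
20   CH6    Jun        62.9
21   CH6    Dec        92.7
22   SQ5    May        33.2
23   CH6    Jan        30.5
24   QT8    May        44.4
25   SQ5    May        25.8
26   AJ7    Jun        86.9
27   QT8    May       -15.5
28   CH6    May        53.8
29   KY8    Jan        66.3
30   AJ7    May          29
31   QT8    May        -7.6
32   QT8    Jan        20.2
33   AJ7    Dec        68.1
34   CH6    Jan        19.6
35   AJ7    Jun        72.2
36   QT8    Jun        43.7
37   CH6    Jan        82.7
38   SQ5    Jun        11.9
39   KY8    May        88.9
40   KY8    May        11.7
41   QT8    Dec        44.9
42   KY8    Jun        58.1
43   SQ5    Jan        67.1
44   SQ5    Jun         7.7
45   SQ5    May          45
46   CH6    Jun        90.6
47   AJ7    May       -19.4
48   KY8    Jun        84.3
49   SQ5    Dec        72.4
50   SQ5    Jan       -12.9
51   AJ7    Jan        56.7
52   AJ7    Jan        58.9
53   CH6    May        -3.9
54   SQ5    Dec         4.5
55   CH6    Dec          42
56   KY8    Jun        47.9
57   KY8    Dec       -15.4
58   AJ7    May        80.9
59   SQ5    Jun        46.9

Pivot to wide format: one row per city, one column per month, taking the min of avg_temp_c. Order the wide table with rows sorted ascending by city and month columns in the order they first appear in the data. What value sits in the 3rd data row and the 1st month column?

-15.4

With rows sorted ascending by city, row 3 is city=KY8. month columns in first-appearance order: Dec, Jan, Jun, May; column 1 is Dec.
Long rows with city=KY8, month=Dec: min(48.2, 66.2, -15.4) = -15.4.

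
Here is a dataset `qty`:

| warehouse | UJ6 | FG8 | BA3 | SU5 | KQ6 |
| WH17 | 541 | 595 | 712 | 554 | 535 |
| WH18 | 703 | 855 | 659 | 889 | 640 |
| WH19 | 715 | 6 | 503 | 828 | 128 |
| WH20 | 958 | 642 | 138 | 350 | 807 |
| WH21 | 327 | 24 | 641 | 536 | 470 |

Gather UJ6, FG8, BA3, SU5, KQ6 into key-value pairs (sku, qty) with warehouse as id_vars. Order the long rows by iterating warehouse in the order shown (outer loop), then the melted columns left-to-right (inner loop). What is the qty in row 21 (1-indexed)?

327

25 rows total (5 × 5). Row 21: index ⌊(21-1)/5⌋ = 4 into warehouse → WH21; (21-1) mod 5 = 0 into the melted columns → UJ6.
So row 21 is (WH21, UJ6, 327); qty = 327.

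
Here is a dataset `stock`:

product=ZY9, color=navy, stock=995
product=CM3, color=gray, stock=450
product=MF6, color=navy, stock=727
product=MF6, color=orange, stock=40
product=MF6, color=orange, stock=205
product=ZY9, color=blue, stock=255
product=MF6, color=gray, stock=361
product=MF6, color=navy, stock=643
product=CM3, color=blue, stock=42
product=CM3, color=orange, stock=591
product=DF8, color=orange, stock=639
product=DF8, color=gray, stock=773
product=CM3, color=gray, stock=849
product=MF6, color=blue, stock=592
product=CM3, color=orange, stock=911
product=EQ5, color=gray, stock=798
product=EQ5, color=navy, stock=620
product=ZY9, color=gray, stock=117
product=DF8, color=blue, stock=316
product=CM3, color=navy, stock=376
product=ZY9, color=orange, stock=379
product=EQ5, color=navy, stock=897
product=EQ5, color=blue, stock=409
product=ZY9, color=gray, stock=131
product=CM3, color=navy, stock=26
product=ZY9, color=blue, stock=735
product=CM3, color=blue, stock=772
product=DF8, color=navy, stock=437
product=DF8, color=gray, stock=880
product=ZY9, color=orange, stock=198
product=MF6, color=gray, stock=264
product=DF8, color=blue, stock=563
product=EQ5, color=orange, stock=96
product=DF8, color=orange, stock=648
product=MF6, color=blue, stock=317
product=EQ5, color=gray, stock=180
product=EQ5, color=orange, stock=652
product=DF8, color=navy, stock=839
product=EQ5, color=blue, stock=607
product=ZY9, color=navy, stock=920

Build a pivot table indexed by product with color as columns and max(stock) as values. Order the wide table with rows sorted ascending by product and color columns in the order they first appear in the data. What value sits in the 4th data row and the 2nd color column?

With rows sorted ascending by product, row 4 is product=MF6. color columns in first-appearance order: navy, gray, orange, blue; column 2 is gray.
Long rows with product=MF6, color=gray: max(361, 264) = 361.

361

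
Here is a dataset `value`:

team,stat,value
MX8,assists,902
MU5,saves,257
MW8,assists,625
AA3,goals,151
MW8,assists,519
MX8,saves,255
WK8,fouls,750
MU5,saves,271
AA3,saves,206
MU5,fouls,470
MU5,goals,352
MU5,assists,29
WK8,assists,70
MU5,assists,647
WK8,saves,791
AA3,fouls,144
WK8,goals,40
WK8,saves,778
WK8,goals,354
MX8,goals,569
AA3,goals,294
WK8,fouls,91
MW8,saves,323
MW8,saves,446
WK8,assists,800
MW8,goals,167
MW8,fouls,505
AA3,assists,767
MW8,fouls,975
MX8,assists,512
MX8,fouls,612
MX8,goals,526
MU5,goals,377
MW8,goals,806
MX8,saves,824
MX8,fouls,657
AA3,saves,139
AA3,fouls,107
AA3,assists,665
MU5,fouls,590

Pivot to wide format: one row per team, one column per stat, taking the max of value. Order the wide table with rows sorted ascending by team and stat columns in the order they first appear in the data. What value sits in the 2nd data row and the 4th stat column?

590

With rows sorted ascending by team, row 2 is team=MU5. stat columns in first-appearance order: assists, saves, goals, fouls; column 4 is fouls.
Long rows with team=MU5, stat=fouls: max(470, 590) = 590.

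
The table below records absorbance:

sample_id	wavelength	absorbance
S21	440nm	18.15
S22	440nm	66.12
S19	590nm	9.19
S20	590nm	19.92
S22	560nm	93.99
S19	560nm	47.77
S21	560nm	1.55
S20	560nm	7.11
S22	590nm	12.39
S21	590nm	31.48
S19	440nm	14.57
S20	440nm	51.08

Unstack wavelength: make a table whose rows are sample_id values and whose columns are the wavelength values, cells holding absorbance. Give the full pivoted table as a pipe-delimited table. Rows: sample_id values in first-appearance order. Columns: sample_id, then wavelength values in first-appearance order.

| sample_id | 440nm | 590nm | 560nm |
| S21 | 18.15 | 31.48 | 1.55 |
| S22 | 66.12 | 12.39 | 93.99 |
| S19 | 14.57 | 9.19 | 47.77 |
| S20 | 51.08 | 19.92 | 7.11 |

Columns: sample_id plus the 3 distinct wavelength values (440nm, 590nm, 560nm).
For example, row S21 column 440nm takes absorbance=18.15 from the long row (S21, 440nm).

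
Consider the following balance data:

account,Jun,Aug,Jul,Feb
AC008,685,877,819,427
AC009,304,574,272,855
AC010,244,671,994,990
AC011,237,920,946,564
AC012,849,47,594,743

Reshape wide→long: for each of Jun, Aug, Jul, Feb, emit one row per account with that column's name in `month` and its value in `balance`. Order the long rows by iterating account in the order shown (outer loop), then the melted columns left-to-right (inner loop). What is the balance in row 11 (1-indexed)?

20 rows total (5 × 4). Row 11: index ⌊(11-1)/4⌋ = 2 into account → AC010; (11-1) mod 4 = 2 into the melted columns → Jul.
So row 11 is (AC010, Jul, 994); balance = 994.

994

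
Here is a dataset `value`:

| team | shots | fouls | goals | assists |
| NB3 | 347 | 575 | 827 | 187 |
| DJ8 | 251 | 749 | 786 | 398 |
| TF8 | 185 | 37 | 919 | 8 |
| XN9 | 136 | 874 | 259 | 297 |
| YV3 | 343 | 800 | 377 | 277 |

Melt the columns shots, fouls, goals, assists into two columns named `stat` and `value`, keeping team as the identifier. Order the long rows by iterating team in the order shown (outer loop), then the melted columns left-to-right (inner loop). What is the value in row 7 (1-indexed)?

20 rows total (5 × 4). Row 7: index ⌊(7-1)/4⌋ = 1 into team → DJ8; (7-1) mod 4 = 2 into the melted columns → goals.
So row 7 is (DJ8, goals, 786); value = 786.

786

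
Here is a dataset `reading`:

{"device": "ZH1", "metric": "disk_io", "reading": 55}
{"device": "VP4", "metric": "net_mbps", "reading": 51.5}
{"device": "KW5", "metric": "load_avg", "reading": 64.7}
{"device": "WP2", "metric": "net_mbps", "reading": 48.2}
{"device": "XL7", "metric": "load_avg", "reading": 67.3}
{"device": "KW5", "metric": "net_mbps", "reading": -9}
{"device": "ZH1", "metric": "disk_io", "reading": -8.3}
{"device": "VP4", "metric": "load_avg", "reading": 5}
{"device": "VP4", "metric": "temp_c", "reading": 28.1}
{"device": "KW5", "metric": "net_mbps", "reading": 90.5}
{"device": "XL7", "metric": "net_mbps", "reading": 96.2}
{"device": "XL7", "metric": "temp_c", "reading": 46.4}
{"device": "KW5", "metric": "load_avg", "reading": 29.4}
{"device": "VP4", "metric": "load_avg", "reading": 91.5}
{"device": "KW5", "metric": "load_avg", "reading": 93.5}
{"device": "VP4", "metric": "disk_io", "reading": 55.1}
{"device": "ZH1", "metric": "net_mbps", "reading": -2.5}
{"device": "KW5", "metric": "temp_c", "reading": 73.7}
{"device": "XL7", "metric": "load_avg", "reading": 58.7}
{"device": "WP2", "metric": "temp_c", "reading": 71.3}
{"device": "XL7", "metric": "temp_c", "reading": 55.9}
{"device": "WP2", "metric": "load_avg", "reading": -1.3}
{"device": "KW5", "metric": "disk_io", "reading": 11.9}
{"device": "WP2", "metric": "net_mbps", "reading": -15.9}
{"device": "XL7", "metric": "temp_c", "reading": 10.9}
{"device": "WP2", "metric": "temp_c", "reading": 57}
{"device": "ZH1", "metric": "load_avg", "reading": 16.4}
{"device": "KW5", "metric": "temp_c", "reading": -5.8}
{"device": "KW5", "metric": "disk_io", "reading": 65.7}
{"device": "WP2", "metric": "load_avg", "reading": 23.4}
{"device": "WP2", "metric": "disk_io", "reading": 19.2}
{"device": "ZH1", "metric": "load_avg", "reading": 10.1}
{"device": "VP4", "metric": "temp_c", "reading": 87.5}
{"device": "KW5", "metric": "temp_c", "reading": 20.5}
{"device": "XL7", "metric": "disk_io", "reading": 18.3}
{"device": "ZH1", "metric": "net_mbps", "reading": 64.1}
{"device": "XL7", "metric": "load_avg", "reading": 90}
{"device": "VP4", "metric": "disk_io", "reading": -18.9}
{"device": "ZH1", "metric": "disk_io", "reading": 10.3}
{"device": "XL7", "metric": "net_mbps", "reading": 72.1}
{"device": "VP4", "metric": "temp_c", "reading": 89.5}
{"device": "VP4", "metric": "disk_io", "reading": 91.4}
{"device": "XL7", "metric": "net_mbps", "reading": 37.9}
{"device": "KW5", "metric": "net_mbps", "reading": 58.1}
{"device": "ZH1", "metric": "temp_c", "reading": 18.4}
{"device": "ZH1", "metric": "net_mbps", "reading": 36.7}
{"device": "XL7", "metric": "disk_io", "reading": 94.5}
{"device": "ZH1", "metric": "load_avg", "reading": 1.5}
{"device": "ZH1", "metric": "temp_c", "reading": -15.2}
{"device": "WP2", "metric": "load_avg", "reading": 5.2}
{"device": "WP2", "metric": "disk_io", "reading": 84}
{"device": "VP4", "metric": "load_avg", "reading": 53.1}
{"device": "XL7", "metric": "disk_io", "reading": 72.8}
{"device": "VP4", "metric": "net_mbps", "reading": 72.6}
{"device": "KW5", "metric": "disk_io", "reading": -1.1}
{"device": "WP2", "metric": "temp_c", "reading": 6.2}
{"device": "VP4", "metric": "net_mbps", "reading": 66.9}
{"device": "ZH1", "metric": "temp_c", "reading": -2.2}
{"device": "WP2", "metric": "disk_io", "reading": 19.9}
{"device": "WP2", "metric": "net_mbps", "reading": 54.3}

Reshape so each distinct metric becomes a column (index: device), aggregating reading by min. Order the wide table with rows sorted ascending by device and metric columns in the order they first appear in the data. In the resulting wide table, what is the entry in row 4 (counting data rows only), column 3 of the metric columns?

58.7

With rows sorted ascending by device, row 4 is device=XL7. metric columns in first-appearance order: disk_io, net_mbps, load_avg, temp_c; column 3 is load_avg.
Long rows with device=XL7, metric=load_avg: min(67.3, 58.7, 90) = 58.7.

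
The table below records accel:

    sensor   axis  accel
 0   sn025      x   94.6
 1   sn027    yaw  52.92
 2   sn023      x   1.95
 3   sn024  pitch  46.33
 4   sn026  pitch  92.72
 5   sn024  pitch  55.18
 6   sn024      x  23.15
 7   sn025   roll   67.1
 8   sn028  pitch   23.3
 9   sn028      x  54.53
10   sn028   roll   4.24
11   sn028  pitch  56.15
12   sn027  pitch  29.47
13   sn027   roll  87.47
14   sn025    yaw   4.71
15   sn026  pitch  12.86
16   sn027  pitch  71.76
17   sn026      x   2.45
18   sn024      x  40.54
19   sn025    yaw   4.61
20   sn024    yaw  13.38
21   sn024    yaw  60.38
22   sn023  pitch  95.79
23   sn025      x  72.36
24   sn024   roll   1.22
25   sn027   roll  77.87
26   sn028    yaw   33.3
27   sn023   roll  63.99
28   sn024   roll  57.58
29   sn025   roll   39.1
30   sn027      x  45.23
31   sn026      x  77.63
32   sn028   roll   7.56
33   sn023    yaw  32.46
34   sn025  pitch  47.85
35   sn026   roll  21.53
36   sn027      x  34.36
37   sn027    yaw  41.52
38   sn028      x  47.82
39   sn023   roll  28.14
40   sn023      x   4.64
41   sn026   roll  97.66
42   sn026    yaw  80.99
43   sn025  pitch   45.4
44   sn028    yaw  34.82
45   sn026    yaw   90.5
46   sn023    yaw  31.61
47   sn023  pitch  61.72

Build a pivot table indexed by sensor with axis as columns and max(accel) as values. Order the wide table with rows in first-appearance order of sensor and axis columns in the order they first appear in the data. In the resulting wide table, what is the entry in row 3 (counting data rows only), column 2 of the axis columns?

With rows in first-appearance order of sensor, row 3 is sensor=sn023. axis columns in first-appearance order: x, yaw, pitch, roll; column 2 is yaw.
Long rows with sensor=sn023, axis=yaw: max(32.46, 31.61) = 32.46.

32.46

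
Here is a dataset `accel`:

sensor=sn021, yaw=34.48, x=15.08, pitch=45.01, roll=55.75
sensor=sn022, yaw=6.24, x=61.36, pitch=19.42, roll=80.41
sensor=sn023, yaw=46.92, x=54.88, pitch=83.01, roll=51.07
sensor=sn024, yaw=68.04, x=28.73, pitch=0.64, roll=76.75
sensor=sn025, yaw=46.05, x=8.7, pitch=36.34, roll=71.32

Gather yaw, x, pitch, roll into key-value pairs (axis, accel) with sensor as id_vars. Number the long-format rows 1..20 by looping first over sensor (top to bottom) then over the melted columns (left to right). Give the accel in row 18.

20 rows total (5 × 4). Row 18: index ⌊(18-1)/4⌋ = 4 into sensor → sn025; (18-1) mod 4 = 1 into the melted columns → x.
So row 18 is (sn025, x, 8.7); accel = 8.7.

8.7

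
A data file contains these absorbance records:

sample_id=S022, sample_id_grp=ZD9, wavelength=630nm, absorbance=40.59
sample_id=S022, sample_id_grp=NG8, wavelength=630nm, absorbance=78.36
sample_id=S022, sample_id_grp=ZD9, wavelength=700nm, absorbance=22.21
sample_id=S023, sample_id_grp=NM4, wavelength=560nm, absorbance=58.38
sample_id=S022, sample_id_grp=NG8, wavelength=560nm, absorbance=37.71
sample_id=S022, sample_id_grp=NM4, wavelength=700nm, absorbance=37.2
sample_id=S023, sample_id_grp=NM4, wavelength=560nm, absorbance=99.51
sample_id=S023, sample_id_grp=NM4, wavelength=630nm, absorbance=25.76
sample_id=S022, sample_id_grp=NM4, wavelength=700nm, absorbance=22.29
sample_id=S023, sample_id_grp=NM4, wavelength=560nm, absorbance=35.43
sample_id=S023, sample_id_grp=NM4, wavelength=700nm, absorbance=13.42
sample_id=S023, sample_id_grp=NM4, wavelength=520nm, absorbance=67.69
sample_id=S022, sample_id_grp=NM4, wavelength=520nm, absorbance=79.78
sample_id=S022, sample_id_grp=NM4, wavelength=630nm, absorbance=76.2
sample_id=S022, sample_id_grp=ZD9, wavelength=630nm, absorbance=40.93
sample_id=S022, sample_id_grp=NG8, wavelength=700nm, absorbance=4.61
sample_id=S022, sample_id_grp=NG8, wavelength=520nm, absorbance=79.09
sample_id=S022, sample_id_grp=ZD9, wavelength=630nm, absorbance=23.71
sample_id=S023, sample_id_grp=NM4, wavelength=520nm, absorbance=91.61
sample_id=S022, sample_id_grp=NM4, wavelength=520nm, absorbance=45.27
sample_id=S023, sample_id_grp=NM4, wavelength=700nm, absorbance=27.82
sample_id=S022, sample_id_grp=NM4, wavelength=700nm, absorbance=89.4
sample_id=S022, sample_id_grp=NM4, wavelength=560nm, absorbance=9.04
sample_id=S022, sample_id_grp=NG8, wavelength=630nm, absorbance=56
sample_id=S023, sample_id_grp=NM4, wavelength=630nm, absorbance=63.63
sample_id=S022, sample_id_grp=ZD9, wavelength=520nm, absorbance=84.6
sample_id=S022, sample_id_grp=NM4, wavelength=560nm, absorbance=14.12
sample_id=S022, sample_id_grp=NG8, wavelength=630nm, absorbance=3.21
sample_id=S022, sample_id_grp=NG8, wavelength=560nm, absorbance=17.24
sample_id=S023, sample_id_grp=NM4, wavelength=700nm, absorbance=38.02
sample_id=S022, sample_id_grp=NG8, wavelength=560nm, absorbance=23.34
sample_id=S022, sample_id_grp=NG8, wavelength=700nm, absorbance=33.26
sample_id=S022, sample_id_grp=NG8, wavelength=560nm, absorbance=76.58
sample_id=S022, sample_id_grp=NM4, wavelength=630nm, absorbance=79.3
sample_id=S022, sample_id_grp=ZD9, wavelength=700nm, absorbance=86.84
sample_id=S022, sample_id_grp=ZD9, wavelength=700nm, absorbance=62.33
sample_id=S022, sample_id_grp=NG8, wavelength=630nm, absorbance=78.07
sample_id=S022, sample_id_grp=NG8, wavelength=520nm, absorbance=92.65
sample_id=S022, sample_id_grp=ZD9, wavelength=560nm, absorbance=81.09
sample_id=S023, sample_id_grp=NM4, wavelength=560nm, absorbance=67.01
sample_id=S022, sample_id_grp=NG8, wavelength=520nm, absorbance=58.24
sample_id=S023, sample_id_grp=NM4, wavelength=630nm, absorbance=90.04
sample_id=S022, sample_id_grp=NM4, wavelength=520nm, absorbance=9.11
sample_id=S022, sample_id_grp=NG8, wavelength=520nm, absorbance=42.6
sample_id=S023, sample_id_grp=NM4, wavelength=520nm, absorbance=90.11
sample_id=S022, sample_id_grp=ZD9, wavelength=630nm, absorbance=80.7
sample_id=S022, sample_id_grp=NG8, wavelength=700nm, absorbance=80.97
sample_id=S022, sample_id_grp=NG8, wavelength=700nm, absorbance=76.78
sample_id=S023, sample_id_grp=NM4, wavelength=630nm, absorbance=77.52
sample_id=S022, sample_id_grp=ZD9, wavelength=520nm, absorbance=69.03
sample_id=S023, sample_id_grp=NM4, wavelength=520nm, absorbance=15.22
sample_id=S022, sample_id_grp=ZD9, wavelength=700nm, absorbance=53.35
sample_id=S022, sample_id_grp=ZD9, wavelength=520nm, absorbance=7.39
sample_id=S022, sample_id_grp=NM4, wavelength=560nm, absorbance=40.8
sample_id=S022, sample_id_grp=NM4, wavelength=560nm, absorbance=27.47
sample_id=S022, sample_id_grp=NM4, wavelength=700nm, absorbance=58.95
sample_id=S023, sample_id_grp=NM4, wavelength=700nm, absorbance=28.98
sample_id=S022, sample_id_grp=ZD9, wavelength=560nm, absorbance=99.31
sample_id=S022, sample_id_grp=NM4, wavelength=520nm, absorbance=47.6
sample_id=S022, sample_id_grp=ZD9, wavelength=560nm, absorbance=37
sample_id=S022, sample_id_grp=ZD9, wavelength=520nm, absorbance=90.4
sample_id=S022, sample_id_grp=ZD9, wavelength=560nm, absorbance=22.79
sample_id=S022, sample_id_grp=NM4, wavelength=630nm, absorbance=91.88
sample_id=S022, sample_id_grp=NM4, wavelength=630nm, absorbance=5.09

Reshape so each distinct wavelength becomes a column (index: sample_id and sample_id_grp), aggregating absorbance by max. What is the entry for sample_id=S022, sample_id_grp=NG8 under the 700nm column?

80.97

Rows with sample_id=S022, sample_id_grp=NG8 and wavelength=700nm: absorbance values are 4.61, 33.26, 80.97, 76.78.
max(4.61, 33.26, 80.97, 76.78) = 80.97.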